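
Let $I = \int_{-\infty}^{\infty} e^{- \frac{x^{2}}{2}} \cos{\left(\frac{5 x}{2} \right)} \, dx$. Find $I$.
$\frac{\sqrt{2} \sqrt{\pi}}{e^{\frac{25}{8}}}$

Let $b$ denote the cosine frequency and define $I(b) = \int_{-\infty}^{\infty} e^{- \frac{x^{2}}{2}} \cos{\left(b x \right)} \, dx$.

Differentiating under the integral sign,
$$I'(b) = \int_{-\infty}^{\infty} - x e^{- \frac{x^{2}}{2}} \sin{\left(b x \right)} \, dx.$$

Integrate $\int_{-\infty}^{\infty} x \sin(b x)\, e^{- \frac{x^{2}}{2}}\, dx$ by parts with $u = \sin(b x)$ and $dv = x\, e^{- \frac{x^{2}}{2}}\, dx$, giving $v = - e^{- \frac{x^{2}}{2}}$. The boundary term vanishes and
$$\int_{-\infty}^{\infty} x \sin(b x)\, e^{- \frac{x^{2}}{2}}\, dx = b \int_{-\infty}^{\infty} \cos(b x)\, e^{- \frac{x^{2}}{2}}\, dx,$$
so $I'(b) = - b\, I(b)$.

This is a separable first-order ODE; solving with the initial condition $I(0) = \int_{-\infty}^{\infty} e^{- \frac{x^{2}}{2}}\,dx = \sqrt{2} \sqrt{\pi}$ gives
$$I(b) = \sqrt{2} \sqrt{\pi} e^{- \frac{b^{2}}{2}}.$$

Setting $b = \frac{5}{2}$:
$$I = \frac{\sqrt{2} \sqrt{\pi}}{e^{\frac{25}{8}}}.$$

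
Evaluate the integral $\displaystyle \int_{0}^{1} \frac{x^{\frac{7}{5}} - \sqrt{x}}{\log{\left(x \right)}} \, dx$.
$- \log{\left(\frac{5}{8} \right)}$

Consider the one-parameter family: let $I(a) = \int_{0}^{1} \frac{x^{\frac{7}{5}} - x^{a}}{\log{\left(x \right)}} \, dx$.

Since $\dfrac{\partial}{\partial a}\,x^{a} = x^{a} \ln x$, the $\ln x$ in the denominator cancels and
$$\frac{dI}{da} = \int_{0}^{1} -1 x^{a} \, dx = -1 \left[\frac{x^{a+1}}{a+1}\right]_0^1 = - \frac{1}{a + 1}.$$

Integrating with respect to $a$ gives $I(a) = - \log{\left(\frac{5 a}{12} + \frac{5}{12} \right)} + C$.

At $a = \frac{7}{5}$ the integrand is identically $0$, so $I(\frac{7}{5}) = 0$. The closed form gives $0$, hence $C = 0$.

Setting $a = \frac{1}{2}$:
$$I = - \log{\left(\frac{5}{8} \right)}.$$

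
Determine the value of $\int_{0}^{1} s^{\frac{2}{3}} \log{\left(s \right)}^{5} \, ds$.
$- \frac{17496}{3125}$

Begin with the known integral
$$J(a) = \int_{0}^{1} s^{a} \, ds = \frac{1}{a + 1}.$$

Differentiating under the integral sign brings down a factor of $\ln s$:
$$\frac{dJ}{da} = \int_{0}^{1} s^{a} \log{\left(s \right)} \, ds = - \frac{1}{\left(a + 1\right)^{2}}.$$

Repeating $5$ times in total — each differentiation brings down another $\ln s$ — gives
$$\frac{d^{5}J}{da^{5}} = \int_{0}^{1} s^{a} \log{\left(s \right)}^{5} \, ds = - \frac{120}{\left(a + 1\right)^{6}},$$
and the integrand here is exactly the target integrand, so $I = - \frac{120}{\left(a + 1\right)^{6}}$.

Setting $a = \frac{2}{3}$:
$$I = - \frac{17496}{3125}.$$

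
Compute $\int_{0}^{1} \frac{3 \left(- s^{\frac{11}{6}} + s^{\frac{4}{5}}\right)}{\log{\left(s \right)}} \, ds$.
$\log{\left(\frac{157464}{614125} \right)}$

Introduce a parameter $a$ in the exponent: let $I(a) = \int_{0}^{1} \frac{3 \left(- s^{\frac{11}{6}} + s^{a}\right)}{\log{\left(s \right)}} \, ds$.

Since $\dfrac{\partial}{\partial a}\,s^{a} = s^{a} \ln s$, the $\ln s$ in the denominator cancels and
$$\frac{dI}{da} = \int_{0}^{1} 3 s^{a} \, ds = 3 \left[\frac{s^{a+1}}{a+1}\right]_0^1 = \frac{3}{a + 1}.$$

Integrating with respect to $a$ gives $I(a) = \log{\left(\frac{216 \left(a + 1\right)^{3}}{4913} \right)} + C$.

At $a = \frac{11}{6}$ the integrand is identically $0$, so $I(\frac{11}{6}) = 0$. The closed form gives $0$, hence $C = 0$.

Setting $a = \frac{4}{5}$:
$$I = \log{\left(\frac{157464}{614125} \right)}.$$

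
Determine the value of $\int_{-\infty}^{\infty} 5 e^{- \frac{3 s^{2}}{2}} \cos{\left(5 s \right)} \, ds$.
$\frac{5 \sqrt{6} \sqrt{\pi}}{3 e^{\frac{25}{6}}}$

Let $b$ denote the cosine frequency and define $I(b) = \int_{-\infty}^{\infty} 5 e^{- \frac{3 s^{2}}{2}} \cos{\left(b s \right)} \, ds$.

Differentiating under the integral sign,
$$I'(b) = \int_{-\infty}^{\infty} - 5 s e^{- \frac{3 s^{2}}{2}} \sin{\left(b s \right)} \, ds.$$

Integrate $\int_{-\infty}^{\infty} s \sin(b s)\, e^{- \frac{3 s^{2}}{2}}\, ds$ by parts with $u = \sin(b s)$ and $dv = s\, e^{- \frac{3 s^{2}}{2}}\, ds$, giving $v = - \frac{e^{- \frac{3 s^{2}}{2}}}{3}$. The boundary term vanishes and
$$\int_{-\infty}^{\infty} s \sin(b s)\, e^{- \frac{3 s^{2}}{2}}\, ds = \frac{b}{3} \int_{-\infty}^{\infty} \cos(b s)\, e^{- \frac{3 s^{2}}{2}}\, ds,$$
so $I'(b) = - \frac{b}{3}\, I(b)$.

This is a separable first-order ODE; solving with the initial condition $I(0) = \int_{-\infty}^{\infty} 5 e^{- \frac{3 s^{2}}{2}}\,ds = \frac{5 \sqrt{6} \sqrt{\pi}}{3}$ gives
$$I(b) = \frac{5 \sqrt{6} \sqrt{\pi} e^{- \frac{b^{2}}{6}}}{3}.$$

Setting $b = 5$:
$$I = \frac{5 \sqrt{6} \sqrt{\pi}}{3 e^{\frac{25}{6}}}.$$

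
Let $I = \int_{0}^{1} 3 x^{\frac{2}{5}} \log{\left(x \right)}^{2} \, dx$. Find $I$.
$\frac{750}{343}$

Start from the elementary integral
$$J(a) = \int_{0}^{1} 3 x^{a} \, dx = \frac{3}{a + 1}.$$

Differentiating under the integral sign brings down a factor of $\ln x$:
$$\frac{dJ}{da} = \int_{0}^{1} 3 x^{a} \log{\left(x \right)} \, dx = - \frac{3}{\left(a + 1\right)^{2}}.$$

Repeating twice in total — each differentiation brings down another $\ln x$ — gives
$$\frac{d^{2}J}{da^{2}} = \int_{0}^{1} 3 x^{a} \log{\left(x \right)}^{2} \, dx = \frac{6}{\left(a + 1\right)^{3}},$$
and the integrand here is exactly the target integrand, so $I = \frac{6}{\left(a + 1\right)^{3}}$.

Setting $a = \frac{2}{5}$:
$$I = \frac{750}{343}.$$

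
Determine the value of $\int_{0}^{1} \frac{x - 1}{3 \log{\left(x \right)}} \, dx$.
$\frac{\log{\left(2 \right)}}{3}$

Replace the exponent $1$ by a parameter $a$: let $I(a) = \int_{0}^{1} \frac{x^{a} - 1}{3 \log{\left(x \right)}} \, dx$.

Since $\dfrac{\partial}{\partial a}\,x^{a} = x^{a} \ln x$, the $\ln x$ in the denominator cancels and
$$\frac{dI}{da} = \int_{0}^{1} \frac{1}{3} x^{a} \, dx = \frac{1}{3} \left[\frac{x^{a+1}}{a+1}\right]_0^1 = \frac{1}{3 \left(a + 1\right)}.$$

Integrating with respect to $a$ gives $I(a) = \frac{\log{\left(a + 1 \right)}}{3} + C$.

At $a = 0$ the integrand is identically $0$, so $I(0) = 0$. The closed form gives $0$, hence $C = 0$.

Setting $a = 1$:
$$I = \frac{\log{\left(2 \right)}}{3}.$$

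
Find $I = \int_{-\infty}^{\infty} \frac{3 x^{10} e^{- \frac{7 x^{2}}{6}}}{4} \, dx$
$\frac{98415 \sqrt{42} \sqrt{\pi}}{67228}$

Start from the elementary integral
$$J(a) = \int_{-\infty}^{\infty} \frac{3 e^{- a x^{2}}}{4} \, dx = \frac{3 \sqrt{\pi}}{4 \sqrt{a}}.$$

Differentiating under the integral sign brings down a factor of $(-x^2)$:
$$\frac{dJ}{da} = \int_{-\infty}^{\infty} - \frac{3 x^{2} e^{- a x^{2}}}{4} \, dx = - \frac{3 \sqrt{\pi}}{8 a^{\frac{3}{2}}}.$$

Repeating $5$ times in total — each differentiation brings down another $(-x^2)$ — gives
$$\frac{d^{5}J}{da^{5}} = \int_{-\infty}^{\infty} - \frac{3 x^{10} e^{- a x^{2}}}{4} \, dx = - \frac{2835 \sqrt{\pi}}{128 a^{\frac{11}{2}}},$$
and the integrand here is $(-1)^{5}$ times the target integrand, so $I = (-1)^{5}\,\frac{d^{5}J}{da^{5}} = \frac{2835 \sqrt{\pi}}{128 a^{\frac{11}{2}}}$.

Setting $a = \frac{7}{6}$:
$$I = \frac{98415 \sqrt{42} \sqrt{\pi}}{67228}.$$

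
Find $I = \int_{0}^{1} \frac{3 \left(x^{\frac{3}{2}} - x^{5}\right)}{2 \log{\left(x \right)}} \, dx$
$\log{\left(\frac{5 \sqrt{15}}{72} \right)}$

Consider the one-parameter family: let $I(a) = \int_{0}^{1} \frac{3 \left(- x^{5} + x^{a}\right)}{2 \log{\left(x \right)}} \, dx$.

Since $\dfrac{\partial}{\partial a}\,x^{a} = x^{a} \ln x$, the $\ln x$ in the denominator cancels and
$$\frac{dI}{da} = \int_{0}^{1} \frac{3}{2} x^{a} \, dx = \frac{3}{2} \left[\frac{x^{a+1}}{a+1}\right]_0^1 = \frac{3}{2 \left(a + 1\right)}.$$

Integrating with respect to $a$ gives $I(a) = \frac{3 \log{\left(a + 1 \right)}}{2} - \frac{3 \log{\left(6 \right)}}{2} + C$.

At $a = 5$ the integrand is identically $0$, so $I(5) = 0$. The closed form gives $0$, hence $C = 0$.

Setting $a = \frac{3}{2}$:
$$I = \log{\left(\frac{5 \sqrt{15}}{72} \right)}.$$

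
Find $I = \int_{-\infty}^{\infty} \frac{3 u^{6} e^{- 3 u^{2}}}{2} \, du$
$\frac{5 \sqrt{3} \sqrt{\pi}}{144}$

Start from the elementary integral
$$J(a) = \int_{-\infty}^{\infty} \frac{3 e^{- a u^{2}}}{2} \, du = \frac{3 \sqrt{\pi}}{2 \sqrt{a}}.$$

Differentiating under the integral sign brings down a factor of $(-u^2)$:
$$\frac{dJ}{da} = \int_{-\infty}^{\infty} - \frac{3 u^{2} e^{- a u^{2}}}{2} \, du = - \frac{3 \sqrt{\pi}}{4 a^{\frac{3}{2}}}.$$

Repeating $3$ times in total — each differentiation brings down another $(-u^2)$ — gives
$$\frac{d^{3}J}{da^{3}} = \int_{-\infty}^{\infty} - \frac{3 u^{6} e^{- a u^{2}}}{2} \, du = - \frac{45 \sqrt{\pi}}{16 a^{\frac{7}{2}}},$$
and the integrand here is $(-1)^{3}$ times the target integrand, so $I = (-1)^{3}\,\frac{d^{3}J}{da^{3}} = \frac{45 \sqrt{\pi}}{16 a^{\frac{7}{2}}}$.

Setting $a = 3$:
$$I = \frac{5 \sqrt{3} \sqrt{\pi}}{144}.$$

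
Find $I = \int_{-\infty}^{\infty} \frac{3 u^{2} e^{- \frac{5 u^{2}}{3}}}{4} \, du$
$\frac{9 \sqrt{15} \sqrt{\pi}}{200}$

Consider the simpler parametrised integral
$$J(a) = \int_{-\infty}^{\infty} \frac{3 e^{- a u^{2}}}{4} \, du = \frac{3 \sqrt{\pi}}{4 \sqrt{a}}.$$

Differentiating under the integral sign brings down a factor of $(-u^2)$:
$$\frac{dJ}{da} = \int_{-\infty}^{\infty} - \frac{3 u^{2} e^{- a u^{2}}}{4} \, du = - \frac{3 \sqrt{\pi}}{8 a^{\frac{3}{2}}}.$$

The integral on the left is $-I$, so $I = \frac{3 \sqrt{\pi}}{8 a^{\frac{3}{2}}}$.

Setting $a = \frac{5}{3}$:
$$I = \frac{9 \sqrt{15} \sqrt{\pi}}{200}.$$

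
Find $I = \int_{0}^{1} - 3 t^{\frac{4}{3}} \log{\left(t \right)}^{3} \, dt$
$\frac{1458}{2401}$

Start from the elementary integral
$$J(a) = \int_{0}^{1} - 3 t^{a} \, dt = - \frac{3}{a + 1}.$$

Differentiating under the integral sign brings down a factor of $\ln t$:
$$\frac{dJ}{da} = \int_{0}^{1} - 3 t^{a} \log{\left(t \right)} \, dt = \frac{3}{\left(a + 1\right)^{2}}.$$

Repeating $3$ times in total — each differentiation brings down another $\ln t$ — gives
$$\frac{d^{3}J}{da^{3}} = \int_{0}^{1} - 3 t^{a} \log{\left(t \right)}^{3} \, dt = \frac{18}{\left(a + 1\right)^{4}},$$
and the integrand here is exactly the target integrand, so $I = \frac{18}{\left(a + 1\right)^{4}}$.

Setting $a = \frac{4}{3}$:
$$I = \frac{1458}{2401}.$$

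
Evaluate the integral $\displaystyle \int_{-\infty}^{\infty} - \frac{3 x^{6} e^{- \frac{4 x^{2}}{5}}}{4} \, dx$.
$- \frac{5625 \sqrt{5} \sqrt{\pi}}{4096}$

Begin with the known integral
$$J(a) = \int_{-\infty}^{\infty} - \frac{3 e^{- a x^{2}}}{4} \, dx = - \frac{3 \sqrt{\pi}}{4 \sqrt{a}}.$$

Differentiating under the integral sign brings down a factor of $(-x^2)$:
$$\frac{dJ}{da} = \int_{-\infty}^{\infty} \frac{3 x^{2} e^{- a x^{2}}}{4} \, dx = \frac{3 \sqrt{\pi}}{8 a^{\frac{3}{2}}}.$$

Repeating $3$ times in total — each differentiation brings down another $(-x^2)$ — gives
$$\frac{d^{3}J}{da^{3}} = \int_{-\infty}^{\infty} \frac{3 x^{6} e^{- a x^{2}}}{4} \, dx = \frac{45 \sqrt{\pi}}{32 a^{\frac{7}{2}}},$$
and the integrand here is $(-1)^{3}$ times the target integrand, so $I = (-1)^{3}\,\frac{d^{3}J}{da^{3}} = - \frac{45 \sqrt{\pi}}{32 a^{\frac{7}{2}}}$.

Setting $a = \frac{4}{5}$:
$$I = - \frac{5625 \sqrt{5} \sqrt{\pi}}{4096}.$$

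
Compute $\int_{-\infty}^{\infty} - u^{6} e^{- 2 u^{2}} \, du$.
$- \frac{15 \sqrt{2} \sqrt{\pi}}{128}$

Start from the elementary integral
$$J(a) = \int_{-\infty}^{\infty} - e^{- a u^{2}} \, du = - \frac{\sqrt{\pi}}{\sqrt{a}}.$$

Differentiating under the integral sign brings down a factor of $(-u^2)$:
$$\frac{dJ}{da} = \int_{-\infty}^{\infty} u^{2} e^{- a u^{2}} \, du = \frac{\sqrt{\pi}}{2 a^{\frac{3}{2}}}.$$

Repeating $3$ times in total — each differentiation brings down another $(-u^2)$ — gives
$$\frac{d^{3}J}{da^{3}} = \int_{-\infty}^{\infty} u^{6} e^{- a u^{2}} \, du = \frac{15 \sqrt{\pi}}{8 a^{\frac{7}{2}}},$$
and the integrand here is $(-1)^{3}$ times the target integrand, so $I = (-1)^{3}\,\frac{d^{3}J}{da^{3}} = - \frac{15 \sqrt{\pi}}{8 a^{\frac{7}{2}}}$.

Setting $a = 2$:
$$I = - \frac{15 \sqrt{2} \sqrt{\pi}}{128}.$$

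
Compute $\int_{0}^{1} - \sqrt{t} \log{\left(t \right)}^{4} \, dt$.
$- \frac{256}{81}$

Begin with the known integral
$$J(a) = \int_{0}^{1} - t^{a} \, dt = - \frac{1}{a + 1}.$$

Differentiating under the integral sign brings down a factor of $\ln t$:
$$\frac{dJ}{da} = \int_{0}^{1} - t^{a} \log{\left(t \right)} \, dt = \frac{1}{\left(a + 1\right)^{2}}.$$

Repeating $4$ times in total — each differentiation brings down another $\ln t$ — gives
$$\frac{d^{4}J}{da^{4}} = \int_{0}^{1} - t^{a} \log{\left(t \right)}^{4} \, dt = - \frac{24}{\left(a + 1\right)^{5}},$$
and the integrand here is exactly the target integrand, so $I = - \frac{24}{\left(a + 1\right)^{5}}$.

Setting $a = \frac{1}{2}$:
$$I = - \frac{256}{81}.$$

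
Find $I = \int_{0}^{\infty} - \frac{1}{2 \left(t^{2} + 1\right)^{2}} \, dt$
$- \frac{\pi}{8}$

Begin with the known result
$$J(a) = \int_{0}^{\infty} - \frac{1}{2 \left(a^{2} + t^{2}\right)} \, dt = - \frac{\pi}{4 a}.$$

Differentiating under the integral sign with respect to $a$,
$$\frac{dJ}{da} = \int_{0}^{\infty} \frac{a}{\left(a^{2} + t^{2}\right)^{2}} \, dt = \frac{\pi}{4 a^{2}},$$
so $\int_{0}^{\infty} - \frac{1}{2 \left(a^{2} + t^{2}\right)^{2}} \, dt = - \frac{\pi}{8 a^{3}}$.

Setting $a = 1$:
$$I = - \frac{\pi}{8}.$$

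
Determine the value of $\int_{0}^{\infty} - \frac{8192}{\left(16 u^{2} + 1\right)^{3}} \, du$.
$- 384 \pi$

Recall the elementary integral
$$J(a) = \int_{0}^{\infty} - \frac{2}{a^{2} + u^{2}} \, du = - \frac{\pi}{a}.$$

Differentiating under the integral sign with respect to $a$,
$$\frac{dJ}{da} = \int_{0}^{\infty} \frac{4 a}{\left(a^{2} + u^{2}\right)^{2}} \, du = \frac{\pi}{a^{2}},$$
so $\int_{0}^{\infty} - \frac{2}{\left(a^{2} + u^{2}\right)^{2}} \, du = - \frac{\pi}{2 a^{3}}$.

Repeating — each differentiation of $1/(u^2+a^2)^j$ produces $-2ja/(u^2+a^2)^{j+1}$ — and dividing through by $-2ja$ at each step yields, after $2$ differentiations in total,
$$\int_{0}^{\infty} - \frac{2}{\left(a^{2} + u^{2}\right)^{3}} \, du = - \frac{3 \pi}{8 a^{5}}.$$

Setting $a = \frac{1}{4}$:
$$I = - 384 \pi.$$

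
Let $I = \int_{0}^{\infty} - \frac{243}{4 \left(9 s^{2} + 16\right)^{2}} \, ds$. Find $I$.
$- \frac{81 \pi}{1024}$

Recall the elementary integral
$$J(a) = \int_{0}^{\infty} - \frac{3}{4 \left(a^{2} + s^{2}\right)} \, ds = - \frac{3 \pi}{8 a}.$$

Differentiating under the integral sign with respect to $a$,
$$\frac{dJ}{da} = \int_{0}^{\infty} \frac{3 a}{2 \left(a^{2} + s^{2}\right)^{2}} \, ds = \frac{3 \pi}{8 a^{2}},$$
so $\int_{0}^{\infty} - \frac{3}{4 \left(a^{2} + s^{2}\right)^{2}} \, ds = - \frac{3 \pi}{16 a^{3}}$.

Setting $a = \frac{4}{3}$:
$$I = - \frac{81 \pi}{1024}.$$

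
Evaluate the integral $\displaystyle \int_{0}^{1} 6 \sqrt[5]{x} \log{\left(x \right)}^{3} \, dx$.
$- \frac{625}{36}$

Start from the elementary integral
$$J(a) = \int_{0}^{1} 6 x^{a} \, dx = \frac{6}{a + 1}.$$

Differentiating under the integral sign brings down a factor of $\ln x$:
$$\frac{dJ}{da} = \int_{0}^{1} 6 x^{a} \log{\left(x \right)} \, dx = - \frac{6}{\left(a + 1\right)^{2}}.$$

Repeating $3$ times in total — each differentiation brings down another $\ln x$ — gives
$$\frac{d^{3}J}{da^{3}} = \int_{0}^{1} 6 x^{a} \log{\left(x \right)}^{3} \, dx = - \frac{36}{\left(a + 1\right)^{4}},$$
and the integrand here is exactly the target integrand, so $I = - \frac{36}{\left(a + 1\right)^{4}}$.

Setting $a = \frac{1}{5}$:
$$I = - \frac{625}{36}.$$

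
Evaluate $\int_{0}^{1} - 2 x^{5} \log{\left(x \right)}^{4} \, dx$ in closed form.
$- \frac{1}{162}$

Begin with the known integral
$$J(a) = \int_{0}^{1} - 2 x^{a} \, dx = - \frac{2}{a + 1}.$$

Differentiating under the integral sign brings down a factor of $\ln x$:
$$\frac{dJ}{da} = \int_{0}^{1} - 2 x^{a} \log{\left(x \right)} \, dx = \frac{2}{\left(a + 1\right)^{2}}.$$

Repeating $4$ times in total — each differentiation brings down another $\ln x$ — gives
$$\frac{d^{4}J}{da^{4}} = \int_{0}^{1} - 2 x^{a} \log{\left(x \right)}^{4} \, dx = - \frac{48}{\left(a + 1\right)^{5}},$$
and the integrand here is exactly the target integrand, so $I = - \frac{48}{\left(a + 1\right)^{5}}$.

Setting $a = 5$:
$$I = - \frac{1}{162}.$$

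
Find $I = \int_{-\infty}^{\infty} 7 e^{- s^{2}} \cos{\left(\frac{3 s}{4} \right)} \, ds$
$\frac{7 \sqrt{\pi}}{e^{\frac{9}{64}}}$

Define $I(b) = \int_{-\infty}^{\infty} 7 e^{- s^{2}} \cos{\left(b s \right)} \, ds$.

Differentiating under the integral sign,
$$I'(b) = \int_{-\infty}^{\infty} - 7 s e^{- s^{2}} \sin{\left(b s \right)} \, ds.$$

Integrate $\int_{-\infty}^{\infty} s \sin(b s)\, e^{- s^{2}}\, ds$ by parts with $u = \sin(b s)$ and $dv = s\, e^{- s^{2}}\, ds$, giving $v = - \frac{e^{- s^{2}}}{2}$. The boundary term vanishes and
$$\int_{-\infty}^{\infty} s \sin(b s)\, e^{- s^{2}}\, ds = \frac{b}{2} \int_{-\infty}^{\infty} \cos(b s)\, e^{- s^{2}}\, ds,$$
so $I'(b) = - \frac{b}{2}\, I(b)$.

This is a separable first-order ODE; solving with the initial condition $I(0) = \int_{-\infty}^{\infty} 7 e^{- s^{2}}\,ds = 7 \sqrt{\pi}$ gives
$$I(b) = 7 \sqrt{\pi} e^{- \frac{b^{2}}{4}}.$$

Setting $b = \frac{3}{4}$:
$$I = \frac{7 \sqrt{\pi}}{e^{\frac{9}{64}}}.$$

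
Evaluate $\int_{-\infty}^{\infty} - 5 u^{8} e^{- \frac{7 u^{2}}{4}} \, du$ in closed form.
$- \frac{2400 \sqrt{7} \sqrt{\pi}}{2401}$

Consider the simpler parametrised integral
$$J(a) = \int_{-\infty}^{\infty} - 5 e^{- a u^{2}} \, du = - \frac{5 \sqrt{\pi}}{\sqrt{a}}.$$

Differentiating under the integral sign brings down a factor of $(-u^2)$:
$$\frac{dJ}{da} = \int_{-\infty}^{\infty} 5 u^{2} e^{- a u^{2}} \, du = \frac{5 \sqrt{\pi}}{2 a^{\frac{3}{2}}}.$$

Repeating $4$ times in total — each differentiation brings down another $(-u^2)$ — gives
$$\frac{d^{4}J}{da^{4}} = \int_{-\infty}^{\infty} - 5 u^{8} e^{- a u^{2}} \, du = - \frac{525 \sqrt{\pi}}{16 a^{\frac{9}{2}}},$$
and the integrand here is exactly the target integrand, so $I = - \frac{525 \sqrt{\pi}}{16 a^{\frac{9}{2}}}$.

Setting $a = \frac{7}{4}$:
$$I = - \frac{2400 \sqrt{7} \sqrt{\pi}}{2401}.$$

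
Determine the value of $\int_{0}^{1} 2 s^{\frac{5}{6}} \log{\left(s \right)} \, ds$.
$- \frac{72}{121}$

Start from the elementary integral
$$J(a) = \int_{0}^{1} 2 s^{a} \, ds = \frac{2}{a + 1}.$$

Differentiating under the integral sign brings down a factor of $\ln s$:
$$\frac{dJ}{da} = \int_{0}^{1} 2 s^{a} \log{\left(s \right)} \, ds = - \frac{2}{\left(a + 1\right)^{2}}.$$

The integral on the left is $I$, so $I = - \frac{2}{\left(a + 1\right)^{2}}$.

Setting $a = \frac{5}{6}$:
$$I = - \frac{72}{121}.$$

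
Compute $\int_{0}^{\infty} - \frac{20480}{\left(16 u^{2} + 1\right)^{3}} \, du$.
$- 960 \pi$

Recall the elementary integral
$$J(a) = \int_{0}^{\infty} - \frac{5}{a^{2} + u^{2}} \, du = - \frac{5 \pi}{2 a}.$$

Differentiating under the integral sign with respect to $a$,
$$\frac{dJ}{da} = \int_{0}^{\infty} \frac{10 a}{\left(a^{2} + u^{2}\right)^{2}} \, du = \frac{5 \pi}{2 a^{2}},$$
so $\int_{0}^{\infty} - \frac{5}{\left(a^{2} + u^{2}\right)^{2}} \, du = - \frac{5 \pi}{4 a^{3}}$.

Repeating — each differentiation of $1/(u^2+a^2)^j$ produces $-2ja/(u^2+a^2)^{j+1}$ — and dividing through by $-2ja$ at each step yields, after $2$ differentiations in total,
$$\int_{0}^{\infty} - \frac{5}{\left(a^{2} + u^{2}\right)^{3}} \, du = - \frac{15 \pi}{16 a^{5}}.$$

Setting $a = \frac{1}{4}$:
$$I = - 960 \pi.$$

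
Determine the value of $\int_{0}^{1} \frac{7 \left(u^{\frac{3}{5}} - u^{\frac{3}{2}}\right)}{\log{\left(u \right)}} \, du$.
$\log{\left(\frac{268435456}{6103515625} \right)}$

Replace the exponent $\frac{3}{5}$ by a parameter $a$: let $I(a) = \int_{0}^{1} \frac{7 \left(- u^{\frac{3}{2}} + u^{a}\right)}{\log{\left(u \right)}} \, du$.

Since $\dfrac{\partial}{\partial a}\,u^{a} = u^{a} \ln u$, the $\ln u$ in the denominator cancels and
$$\frac{dI}{da} = \int_{0}^{1} 7 u^{a} \, du = 7 \left[\frac{u^{a+1}}{a+1}\right]_0^1 = \frac{7}{a + 1}.$$

Integrating with respect to $a$ gives $I(a) = \log{\left(\frac{128 \left(a + 1\right)^{7}}{78125} \right)} + C$.

At $a = \frac{3}{2}$ the integrand is identically $0$, so $I(\frac{3}{2}) = 0$. The closed form gives $0$, hence $C = 0$.

Setting $a = \frac{3}{5}$:
$$I = \log{\left(\frac{268435456}{6103515625} \right)}.$$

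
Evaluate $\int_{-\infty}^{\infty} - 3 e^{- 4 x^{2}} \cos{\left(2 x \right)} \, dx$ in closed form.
$- \frac{3 \sqrt{\pi}}{2 e^{\frac{1}{4}}}$

Treat the cosine frequency as a parameter and define $I(b) = \int_{-\infty}^{\infty} - 3 e^{- 4 x^{2}} \cos{\left(b x \right)} \, dx$.

Differentiating under the integral sign,
$$I'(b) = \int_{-\infty}^{\infty} 3 x e^{- 4 x^{2}} \sin{\left(b x \right)} \, dx.$$

Integrate $\int_{-\infty}^{\infty} x \sin(b x)\, e^{- 4 x^{2}}\, dx$ by parts with $u = \sin(b x)$ and $dv = x\, e^{- 4 x^{2}}\, dx$, giving $v = - \frac{e^{- 4 x^{2}}}{8}$. The boundary term vanishes and
$$\int_{-\infty}^{\infty} x \sin(b x)\, e^{- 4 x^{2}}\, dx = \frac{b}{8} \int_{-\infty}^{\infty} \cos(b x)\, e^{- 4 x^{2}}\, dx,$$
so $I'(b) = - \frac{b}{8}\, I(b)$.

This is a separable first-order ODE; solving with the initial condition $I(0) = \int_{-\infty}^{\infty} - 3 e^{- 4 x^{2}}\,dx = - \frac{3 \sqrt{\pi}}{2}$ gives
$$I(b) = - \frac{3 \sqrt{\pi} e^{- \frac{b^{2}}{16}}}{2}.$$

Setting $b = 2$:
$$I = - \frac{3 \sqrt{\pi}}{2 e^{\frac{1}{4}}}.$$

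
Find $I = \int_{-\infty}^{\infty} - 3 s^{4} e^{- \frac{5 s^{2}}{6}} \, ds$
$- \frac{81 \sqrt{30} \sqrt{\pi}}{125}$

Consider the simpler parametrised integral
$$J(a) = \int_{-\infty}^{\infty} - 3 e^{- a s^{2}} \, ds = - \frac{3 \sqrt{\pi}}{\sqrt{a}}.$$

Differentiating under the integral sign brings down a factor of $(-s^2)$:
$$\frac{dJ}{da} = \int_{-\infty}^{\infty} 3 s^{2} e^{- a s^{2}} \, ds = \frac{3 \sqrt{\pi}}{2 a^{\frac{3}{2}}}.$$

Repeating twice in total — each differentiation brings down another $(-s^2)$ — gives
$$\frac{d^{2}J}{da^{2}} = \int_{-\infty}^{\infty} - 3 s^{4} e^{- a s^{2}} \, ds = - \frac{9 \sqrt{\pi}}{4 a^{\frac{5}{2}}},$$
and the integrand here is exactly the target integrand, so $I = - \frac{9 \sqrt{\pi}}{4 a^{\frac{5}{2}}}$.

Setting $a = \frac{5}{6}$:
$$I = - \frac{81 \sqrt{30} \sqrt{\pi}}{125}.$$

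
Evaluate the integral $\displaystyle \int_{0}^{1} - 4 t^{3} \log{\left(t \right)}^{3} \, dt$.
$\frac{3}{32}$

Begin with the known integral
$$J(a) = \int_{0}^{1} - 4 t^{a} \, dt = - \frac{4}{a + 1}.$$

Differentiating under the integral sign brings down a factor of $\ln t$:
$$\frac{dJ}{da} = \int_{0}^{1} - 4 t^{a} \log{\left(t \right)} \, dt = \frac{4}{\left(a + 1\right)^{2}}.$$

Repeating $3$ times in total — each differentiation brings down another $\ln t$ — gives
$$\frac{d^{3}J}{da^{3}} = \int_{0}^{1} - 4 t^{a} \log{\left(t \right)}^{3} \, dt = \frac{24}{\left(a + 1\right)^{4}},$$
and the integrand here is exactly the target integrand, so $I = \frac{24}{\left(a + 1\right)^{4}}$.

Setting $a = 3$:
$$I = \frac{3}{32}.$$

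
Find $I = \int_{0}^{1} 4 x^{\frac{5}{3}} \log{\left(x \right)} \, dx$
$- \frac{9}{16}$

Start from the elementary integral
$$J(a) = \int_{0}^{1} 4 x^{a} \, dx = \frac{4}{a + 1}.$$

Differentiating under the integral sign brings down a factor of $\ln x$:
$$\frac{dJ}{da} = \int_{0}^{1} 4 x^{a} \log{\left(x \right)} \, dx = - \frac{4}{\left(a + 1\right)^{2}}.$$

The integral on the left is $I$, so $I = - \frac{4}{\left(a + 1\right)^{2}}$.

Setting $a = \frac{5}{3}$:
$$I = - \frac{9}{16}.$$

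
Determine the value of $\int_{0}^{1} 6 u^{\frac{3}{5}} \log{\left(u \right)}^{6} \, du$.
$\frac{10546875}{65536}$

Consider the simpler parametrised integral
$$J(a) = \int_{0}^{1} 6 u^{a} \, du = \frac{6}{a + 1}.$$

Differentiating under the integral sign brings down a factor of $\ln u$:
$$\frac{dJ}{da} = \int_{0}^{1} 6 u^{a} \log{\left(u \right)} \, du = - \frac{6}{\left(a + 1\right)^{2}}.$$

Repeating $6$ times in total — each differentiation brings down another $\ln u$ — gives
$$\frac{d^{6}J}{da^{6}} = \int_{0}^{1} 6 u^{a} \log{\left(u \right)}^{6} \, du = \frac{4320}{\left(a + 1\right)^{7}},$$
and the integrand here is exactly the target integrand, so $I = \frac{4320}{\left(a + 1\right)^{7}}$.

Setting $a = \frac{3}{5}$:
$$I = \frac{10546875}{65536}.$$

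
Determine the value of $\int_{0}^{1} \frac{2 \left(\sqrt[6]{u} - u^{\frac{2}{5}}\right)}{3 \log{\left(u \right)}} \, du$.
$- \frac{2 \log{\left(6 \right)}}{3} + \frac{2 \log{\left(5 \right)}}{3}$

Introduce a parameter $a$ in the exponent: let $I(a) = \int_{0}^{1} \frac{2 \left(- u^{\frac{2}{5}} + u^{a}\right)}{3 \log{\left(u \right)}} \, du$.

Since $\dfrac{\partial}{\partial a}\,u^{a} = u^{a} \ln u$, the $\ln u$ in the denominator cancels and
$$\frac{dI}{da} = \int_{0}^{1} \frac{2}{3} u^{a} \, du = \frac{2}{3} \left[\frac{u^{a+1}}{a+1}\right]_0^1 = \frac{2}{3 \left(a + 1\right)}.$$

Integrating with respect to $a$ gives $I(a) = \log{\left(\frac{5^{\frac{2}{3}} \sqrt[3]{7} \left(a + 1\right)^{\frac{2}{3}}}{7} \right)} + C$.

At $a = \frac{2}{5}$ the integrand is identically $0$, so $I(\frac{2}{5}) = 0$. The closed form gives $0$, hence $C = 0$.

Setting $a = \frac{1}{6}$:
$$I = - \frac{2 \log{\left(6 \right)}}{3} + \frac{2 \log{\left(5 \right)}}{3}.$$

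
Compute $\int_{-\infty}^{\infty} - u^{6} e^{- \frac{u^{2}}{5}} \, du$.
$- \frac{1875 \sqrt{5} \sqrt{\pi}}{8}$

Start from the elementary integral
$$J(a) = \int_{-\infty}^{\infty} - e^{- a u^{2}} \, du = - \frac{\sqrt{\pi}}{\sqrt{a}}.$$

Differentiating under the integral sign brings down a factor of $(-u^2)$:
$$\frac{dJ}{da} = \int_{-\infty}^{\infty} u^{2} e^{- a u^{2}} \, du = \frac{\sqrt{\pi}}{2 a^{\frac{3}{2}}}.$$

Repeating $3$ times in total — each differentiation brings down another $(-u^2)$ — gives
$$\frac{d^{3}J}{da^{3}} = \int_{-\infty}^{\infty} u^{6} e^{- a u^{2}} \, du = \frac{15 \sqrt{\pi}}{8 a^{\frac{7}{2}}},$$
and the integrand here is $(-1)^{3}$ times the target integrand, so $I = (-1)^{3}\,\frac{d^{3}J}{da^{3}} = - \frac{15 \sqrt{\pi}}{8 a^{\frac{7}{2}}}$.

Setting $a = \frac{1}{5}$:
$$I = - \frac{1875 \sqrt{5} \sqrt{\pi}}{8}.$$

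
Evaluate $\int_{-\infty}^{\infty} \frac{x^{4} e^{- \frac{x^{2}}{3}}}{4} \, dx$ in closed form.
$\frac{27 \sqrt{3} \sqrt{\pi}}{16}$

Begin with the known integral
$$J(a) = \int_{-\infty}^{\infty} \frac{e^{- a x^{2}}}{4} \, dx = \frac{\sqrt{\pi}}{4 \sqrt{a}}.$$

Differentiating under the integral sign brings down a factor of $(-x^2)$:
$$\frac{dJ}{da} = \int_{-\infty}^{\infty} - \frac{x^{2} e^{- a x^{2}}}{4} \, dx = - \frac{\sqrt{\pi}}{8 a^{\frac{3}{2}}}.$$

Repeating twice in total — each differentiation brings down another $(-x^2)$ — gives
$$\frac{d^{2}J}{da^{2}} = \int_{-\infty}^{\infty} \frac{x^{4} e^{- a x^{2}}}{4} \, dx = \frac{3 \sqrt{\pi}}{16 a^{\frac{5}{2}}},$$
and the integrand here is exactly the target integrand, so $I = \frac{3 \sqrt{\pi}}{16 a^{\frac{5}{2}}}$.

Setting $a = \frac{1}{3}$:
$$I = \frac{27 \sqrt{3} \sqrt{\pi}}{16}.$$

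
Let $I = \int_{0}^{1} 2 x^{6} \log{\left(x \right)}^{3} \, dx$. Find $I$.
$- \frac{12}{2401}$

Begin with the known integral
$$J(a) = \int_{0}^{1} 2 x^{a} \, dx = \frac{2}{a + 1}.$$

Differentiating under the integral sign brings down a factor of $\ln x$:
$$\frac{dJ}{da} = \int_{0}^{1} 2 x^{a} \log{\left(x \right)} \, dx = - \frac{2}{\left(a + 1\right)^{2}}.$$

Repeating $3$ times in total — each differentiation brings down another $\ln x$ — gives
$$\frac{d^{3}J}{da^{3}} = \int_{0}^{1} 2 x^{a} \log{\left(x \right)}^{3} \, dx = - \frac{12}{\left(a + 1\right)^{4}},$$
and the integrand here is exactly the target integrand, so $I = - \frac{12}{\left(a + 1\right)^{4}}$.

Setting $a = 6$:
$$I = - \frac{12}{2401}.$$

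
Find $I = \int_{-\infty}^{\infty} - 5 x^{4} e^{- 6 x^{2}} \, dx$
$- \frac{5 \sqrt{6} \sqrt{\pi}}{288}$

Begin with the known integral
$$J(a) = \int_{-\infty}^{\infty} - 5 e^{- a x^{2}} \, dx = - \frac{5 \sqrt{\pi}}{\sqrt{a}}.$$

Differentiating under the integral sign brings down a factor of $(-x^2)$:
$$\frac{dJ}{da} = \int_{-\infty}^{\infty} 5 x^{2} e^{- a x^{2}} \, dx = \frac{5 \sqrt{\pi}}{2 a^{\frac{3}{2}}}.$$

Repeating twice in total — each differentiation brings down another $(-x^2)$ — gives
$$\frac{d^{2}J}{da^{2}} = \int_{-\infty}^{\infty} - 5 x^{4} e^{- a x^{2}} \, dx = - \frac{15 \sqrt{\pi}}{4 a^{\frac{5}{2}}},$$
and the integrand here is exactly the target integrand, so $I = - \frac{15 \sqrt{\pi}}{4 a^{\frac{5}{2}}}$.

Setting $a = 6$:
$$I = - \frac{5 \sqrt{6} \sqrt{\pi}}{288}.$$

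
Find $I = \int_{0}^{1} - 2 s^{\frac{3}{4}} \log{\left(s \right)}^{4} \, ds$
$- \frac{49152}{16807}$

Start from the elementary integral
$$J(a) = \int_{0}^{1} - 2 s^{a} \, ds = - \frac{2}{a + 1}.$$

Differentiating under the integral sign brings down a factor of $\ln s$:
$$\frac{dJ}{da} = \int_{0}^{1} - 2 s^{a} \log{\left(s \right)} \, ds = \frac{2}{\left(a + 1\right)^{2}}.$$

Repeating $4$ times in total — each differentiation brings down another $\ln s$ — gives
$$\frac{d^{4}J}{da^{4}} = \int_{0}^{1} - 2 s^{a} \log{\left(s \right)}^{4} \, ds = - \frac{48}{\left(a + 1\right)^{5}},$$
and the integrand here is exactly the target integrand, so $I = - \frac{48}{\left(a + 1\right)^{5}}$.

Setting $a = \frac{3}{4}$:
$$I = - \frac{49152}{16807}.$$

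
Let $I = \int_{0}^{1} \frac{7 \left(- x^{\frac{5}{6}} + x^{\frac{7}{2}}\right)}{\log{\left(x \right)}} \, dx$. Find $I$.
$\log{\left(\frac{10460353203}{19487171} \right)}$

Replace the exponent $\frac{7}{2}$ by a parameter $a$: let $I(a) = \int_{0}^{1} \frac{7 \left(- x^{\frac{5}{6}} + x^{a}\right)}{\log{\left(x \right)}} \, dx$.

Since $\dfrac{\partial}{\partial a}\,x^{a} = x^{a} \ln x$, the $\ln x$ in the denominator cancels and
$$\frac{dI}{da} = \int_{0}^{1} 7 x^{a} \, dx = 7 \left[\frac{x^{a+1}}{a+1}\right]_0^1 = \frac{7}{a + 1}.$$

Integrating with respect to $a$ gives $I(a) = \log{\left(\frac{279936 \left(a + 1\right)^{7}}{19487171} \right)} + C$.

At $a = \frac{5}{6}$ the integrand is identically $0$, so $I(\frac{5}{6}) = 0$. The closed form gives $0$, hence $C = 0$.

Setting $a = \frac{7}{2}$:
$$I = \log{\left(\frac{10460353203}{19487171} \right)}.$$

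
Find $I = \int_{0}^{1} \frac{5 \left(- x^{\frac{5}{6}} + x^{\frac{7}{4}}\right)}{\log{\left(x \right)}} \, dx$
$- \log{\left(\frac{32}{243} \right)}$

Consider the one-parameter family: let $I(a) = \int_{0}^{1} \frac{5 \left(x^{\frac{7}{4}} - x^{a}\right)}{\log{\left(x \right)}} \, dx$.

Since $\dfrac{\partial}{\partial a}\,x^{a} = x^{a} \ln x$, the $\ln x$ in the denominator cancels and
$$\frac{dI}{da} = \int_{0}^{1} -5 x^{a} \, dx = -5 \left[\frac{x^{a+1}}{a+1}\right]_0^1 = - \frac{5}{a + 1}.$$

Integrating with respect to $a$ gives $I(a) = - \log{\left(\frac{1024 \left(a + 1\right)^{5}}{161051} \right)} + C$.

At $a = \frac{7}{4}$ the integrand is identically $0$, so $I(\frac{7}{4}) = 0$. The closed form gives $0$, hence $C = 0$.

Setting $a = \frac{5}{6}$:
$$I = - \log{\left(\frac{32}{243} \right)}.$$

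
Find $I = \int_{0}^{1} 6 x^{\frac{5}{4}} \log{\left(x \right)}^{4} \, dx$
$\frac{16384}{6561}$

Consider the simpler parametrised integral
$$J(a) = \int_{0}^{1} 6 x^{a} \, dx = \frac{6}{a + 1}.$$

Differentiating under the integral sign brings down a factor of $\ln x$:
$$\frac{dJ}{da} = \int_{0}^{1} 6 x^{a} \log{\left(x \right)} \, dx = - \frac{6}{\left(a + 1\right)^{2}}.$$

Repeating $4$ times in total — each differentiation brings down another $\ln x$ — gives
$$\frac{d^{4}J}{da^{4}} = \int_{0}^{1} 6 x^{a} \log{\left(x \right)}^{4} \, dx = \frac{144}{\left(a + 1\right)^{5}},$$
and the integrand here is exactly the target integrand, so $I = \frac{144}{\left(a + 1\right)^{5}}$.

Setting $a = \frac{5}{4}$:
$$I = \frac{16384}{6561}.$$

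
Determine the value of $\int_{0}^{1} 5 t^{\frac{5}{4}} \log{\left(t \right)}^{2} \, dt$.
$\frac{640}{729}$

Begin with the known integral
$$J(a) = \int_{0}^{1} 5 t^{a} \, dt = \frac{5}{a + 1}.$$

Differentiating under the integral sign brings down a factor of $\ln t$:
$$\frac{dJ}{da} = \int_{0}^{1} 5 t^{a} \log{\left(t \right)} \, dt = - \frac{5}{\left(a + 1\right)^{2}}.$$

Repeating twice in total — each differentiation brings down another $\ln t$ — gives
$$\frac{d^{2}J}{da^{2}} = \int_{0}^{1} 5 t^{a} \log{\left(t \right)}^{2} \, dt = \frac{10}{\left(a + 1\right)^{3}},$$
and the integrand here is exactly the target integrand, so $I = \frac{10}{\left(a + 1\right)^{3}}$.

Setting $a = \frac{5}{4}$:
$$I = \frac{640}{729}.$$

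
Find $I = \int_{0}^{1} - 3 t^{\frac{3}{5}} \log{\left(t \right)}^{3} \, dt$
$\frac{5625}{2048}$

Start from the elementary integral
$$J(a) = \int_{0}^{1} - 3 t^{a} \, dt = - \frac{3}{a + 1}.$$

Differentiating under the integral sign brings down a factor of $\ln t$:
$$\frac{dJ}{da} = \int_{0}^{1} - 3 t^{a} \log{\left(t \right)} \, dt = \frac{3}{\left(a + 1\right)^{2}}.$$

Repeating $3$ times in total — each differentiation brings down another $\ln t$ — gives
$$\frac{d^{3}J}{da^{3}} = \int_{0}^{1} - 3 t^{a} \log{\left(t \right)}^{3} \, dt = \frac{18}{\left(a + 1\right)^{4}},$$
and the integrand here is exactly the target integrand, so $I = \frac{18}{\left(a + 1\right)^{4}}$.

Setting $a = \frac{3}{5}$:
$$I = \frac{5625}{2048}.$$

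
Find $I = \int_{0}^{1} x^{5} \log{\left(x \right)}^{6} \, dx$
$\frac{5}{1944}$

Begin with the known integral
$$J(a) = \int_{0}^{1} x^{a} \, dx = \frac{1}{a + 1}.$$

Differentiating under the integral sign brings down a factor of $\ln x$:
$$\frac{dJ}{da} = \int_{0}^{1} x^{a} \log{\left(x \right)} \, dx = - \frac{1}{\left(a + 1\right)^{2}}.$$

Repeating $6$ times in total — each differentiation brings down another $\ln x$ — gives
$$\frac{d^{6}J}{da^{6}} = \int_{0}^{1} x^{a} \log{\left(x \right)}^{6} \, dx = \frac{720}{\left(a + 1\right)^{7}},$$
and the integrand here is exactly the target integrand, so $I = \frac{720}{\left(a + 1\right)^{7}}$.

Setting $a = 5$:
$$I = \frac{5}{1944}.$$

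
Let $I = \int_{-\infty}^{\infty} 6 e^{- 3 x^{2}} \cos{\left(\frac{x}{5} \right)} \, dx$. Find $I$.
$\frac{2 \sqrt{3} \sqrt{\pi}}{e^{\frac{1}{300}}}$

Define $I(b) = \int_{-\infty}^{\infty} 6 e^{- 3 x^{2}} \cos{\left(b x \right)} \, dx$.

Differentiating under the integral sign,
$$I'(b) = \int_{-\infty}^{\infty} - 6 x e^{- 3 x^{2}} \sin{\left(b x \right)} \, dx.$$

Integrate $\int_{-\infty}^{\infty} x \sin(b x)\, e^{- 3 x^{2}}\, dx$ by parts with $u = \sin(b x)$ and $dv = x\, e^{- 3 x^{2}}\, dx$, giving $v = - \frac{e^{- 3 x^{2}}}{6}$. The boundary term vanishes and
$$\int_{-\infty}^{\infty} x \sin(b x)\, e^{- 3 x^{2}}\, dx = \frac{b}{6} \int_{-\infty}^{\infty} \cos(b x)\, e^{- 3 x^{2}}\, dx,$$
so $I'(b) = - \frac{b}{6}\, I(b)$.

This is a separable first-order ODE; solving with the initial condition $I(0) = \int_{-\infty}^{\infty} 6 e^{- 3 x^{2}}\,dx = 2 \sqrt{3} \sqrt{\pi}$ gives
$$I(b) = 2 \sqrt{3} \sqrt{\pi} e^{- \frac{b^{2}}{12}}.$$

Setting $b = \frac{1}{5}$:
$$I = \frac{2 \sqrt{3} \sqrt{\pi}}{e^{\frac{1}{300}}}.$$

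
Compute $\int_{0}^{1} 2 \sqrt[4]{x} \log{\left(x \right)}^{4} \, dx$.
$\frac{49152}{3125}$

Consider the simpler parametrised integral
$$J(a) = \int_{0}^{1} 2 x^{a} \, dx = \frac{2}{a + 1}.$$

Differentiating under the integral sign brings down a factor of $\ln x$:
$$\frac{dJ}{da} = \int_{0}^{1} 2 x^{a} \log{\left(x \right)} \, dx = - \frac{2}{\left(a + 1\right)^{2}}.$$

Repeating $4$ times in total — each differentiation brings down another $\ln x$ — gives
$$\frac{d^{4}J}{da^{4}} = \int_{0}^{1} 2 x^{a} \log{\left(x \right)}^{4} \, dx = \frac{48}{\left(a + 1\right)^{5}},$$
and the integrand here is exactly the target integrand, so $I = \frac{48}{\left(a + 1\right)^{5}}$.

Setting $a = \frac{1}{4}$:
$$I = \frac{49152}{3125}.$$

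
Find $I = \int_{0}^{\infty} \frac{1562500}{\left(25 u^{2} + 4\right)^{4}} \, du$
$\frac{390625 \pi}{1024}$

Begin with the known result
$$J(a) = \int_{0}^{\infty} \frac{4}{a^{2} + u^{2}} \, du = \frac{2 \pi}{a}.$$

Differentiating under the integral sign with respect to $a$,
$$\frac{dJ}{da} = \int_{0}^{\infty} - \frac{8 a}{\left(a^{2} + u^{2}\right)^{2}} \, du = - \frac{2 \pi}{a^{2}},$$
so $\int_{0}^{\infty} \frac{4}{\left(a^{2} + u^{2}\right)^{2}} \, du = \frac{\pi}{a^{3}}$.

Repeating — each differentiation of $1/(u^2+a^2)^j$ produces $-2ja/(u^2+a^2)^{j+1}$ — and dividing through by $-2ja$ at each step yields, after $3$ differentiations in total,
$$\int_{0}^{\infty} \frac{4}{\left(a^{2} + u^{2}\right)^{4}} \, du = \frac{5 \pi}{8 a^{7}}.$$

Setting $a = \frac{2}{5}$:
$$I = \frac{390625 \pi}{1024}.$$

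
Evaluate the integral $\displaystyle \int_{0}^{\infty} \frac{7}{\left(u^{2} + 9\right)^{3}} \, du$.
$\frac{7 \pi}{1296}$

Start from the standard arctangent integral
$$J(a) = \int_{0}^{\infty} \frac{7}{a^{2} + u^{2}} \, du = \frac{7 \pi}{2 a}.$$

Differentiating under the integral sign with respect to $a$,
$$\frac{dJ}{da} = \int_{0}^{\infty} - \frac{14 a}{\left(a^{2} + u^{2}\right)^{2}} \, du = - \frac{7 \pi}{2 a^{2}},$$
so $\int_{0}^{\infty} \frac{7}{\left(a^{2} + u^{2}\right)^{2}} \, du = \frac{7 \pi}{4 a^{3}}$.

Repeating — each differentiation of $1/(u^2+a^2)^j$ produces $-2ja/(u^2+a^2)^{j+1}$ — and dividing through by $-2ja$ at each step yields, after $2$ differentiations in total,
$$\int_{0}^{\infty} \frac{7}{\left(a^{2} + u^{2}\right)^{3}} \, du = \frac{21 \pi}{16 a^{5}}.$$

Setting $a = 3$:
$$I = \frac{7 \pi}{1296}.$$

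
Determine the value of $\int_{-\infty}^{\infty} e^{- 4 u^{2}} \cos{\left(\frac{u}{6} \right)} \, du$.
$\frac{\sqrt{\pi}}{2 e^{\frac{1}{576}}}$

Treat the cosine frequency as a parameter and define $I(b) = \int_{-\infty}^{\infty} e^{- 4 u^{2}} \cos{\left(b u \right)} \, du$.

Differentiating under the integral sign,
$$I'(b) = \int_{-\infty}^{\infty} - u e^{- 4 u^{2}} \sin{\left(b u \right)} \, du.$$

Integrate $\int_{-\infty}^{\infty} u \sin(b u)\, e^{- 4 u^{2}}\, du$ by parts with $w = \sin(b u)$ and $dv = u\, e^{- 4 u^{2}}\, du$, giving $v = - \frac{e^{- 4 u^{2}}}{8}$. The boundary term vanishes and
$$\int_{-\infty}^{\infty} u \sin(b u)\, e^{- 4 u^{2}}\, du = \frac{b}{8} \int_{-\infty}^{\infty} \cos(b u)\, e^{- 4 u^{2}}\, du,$$
so $I'(b) = - \frac{b}{8}\, I(b)$.

This is a separable first-order ODE; solving with the initial condition $I(0) = \int_{-\infty}^{\infty} e^{- 4 u^{2}}\,du = \frac{\sqrt{\pi}}{2}$ gives
$$I(b) = \frac{\sqrt{\pi} e^{- \frac{b^{2}}{16}}}{2}.$$

Setting $b = \frac{1}{6}$:
$$I = \frac{\sqrt{\pi}}{2 e^{\frac{1}{576}}}.$$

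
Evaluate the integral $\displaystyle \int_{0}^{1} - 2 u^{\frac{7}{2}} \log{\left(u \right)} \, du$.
$\frac{8}{81}$

Start from the elementary integral
$$J(a) = \int_{0}^{1} - 2 u^{a} \, du = - \frac{2}{a + 1}.$$

Differentiating under the integral sign brings down a factor of $\ln u$:
$$\frac{dJ}{da} = \int_{0}^{1} - 2 u^{a} \log{\left(u \right)} \, du = \frac{2}{\left(a + 1\right)^{2}}.$$

The integral on the left is $I$, so $I = \frac{2}{\left(a + 1\right)^{2}}$.

Setting $a = \frac{7}{2}$:
$$I = \frac{8}{81}.$$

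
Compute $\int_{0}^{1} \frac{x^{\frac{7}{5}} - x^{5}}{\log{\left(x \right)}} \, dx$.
$- \log{\left(5 \right)} + \log{\left(2 \right)}$

Introduce a parameter $a$ in the exponent: let $I(a) = \int_{0}^{1} \frac{x^{\frac{7}{5}} - x^{a}}{\log{\left(x \right)}} \, dx$.

Since $\dfrac{\partial}{\partial a}\,x^{a} = x^{a} \ln x$, the $\ln x$ in the denominator cancels and
$$\frac{dI}{da} = \int_{0}^{1} -1 x^{a} \, dx = -1 \left[\frac{x^{a+1}}{a+1}\right]_0^1 = - \frac{1}{a + 1}.$$

Integrating with respect to $a$ gives $I(a) = - \log{\left(\frac{5 a}{12} + \frac{5}{12} \right)} + C$.

At $a = \frac{7}{5}$ the integrand is identically $0$, so $I(\frac{7}{5}) = 0$. The closed form gives $0$, hence $C = 0$.

Setting $a = 5$:
$$I = - \log{\left(5 \right)} + \log{\left(2 \right)}.$$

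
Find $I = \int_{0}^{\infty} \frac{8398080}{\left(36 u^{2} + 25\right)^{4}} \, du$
$\frac{8748 \pi}{3125}$

Begin with the known result
$$J(a) = \int_{0}^{\infty} \frac{5}{a^{2} + u^{2}} \, du = \frac{5 \pi}{2 a}.$$

Differentiating under the integral sign with respect to $a$,
$$\frac{dJ}{da} = \int_{0}^{\infty} - \frac{10 a}{\left(a^{2} + u^{2}\right)^{2}} \, du = - \frac{5 \pi}{2 a^{2}},$$
so $\int_{0}^{\infty} \frac{5}{\left(a^{2} + u^{2}\right)^{2}} \, du = \frac{5 \pi}{4 a^{3}}$.

Repeating — each differentiation of $1/(u^2+a^2)^j$ produces $-2ja/(u^2+a^2)^{j+1}$ — and dividing through by $-2ja$ at each step yields, after $3$ differentiations in total,
$$\int_{0}^{\infty} \frac{5}{\left(a^{2} + u^{2}\right)^{4}} \, du = \frac{25 \pi}{32 a^{7}}.$$

Setting $a = \frac{5}{6}$:
$$I = \frac{8748 \pi}{3125}.$$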